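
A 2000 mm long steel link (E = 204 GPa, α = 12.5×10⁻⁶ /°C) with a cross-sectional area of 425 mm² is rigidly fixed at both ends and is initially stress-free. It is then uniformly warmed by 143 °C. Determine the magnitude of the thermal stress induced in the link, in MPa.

σ ≈ 365 MPa (compressive)

Because both ends are immovable the net strain is zero, and the suppressed thermal strain is αΔT = 12.5×10⁻⁶ × 143 = 1787.5×10⁻⁶.
Hence σ = E·αΔT = 204×10³ × 1787.5×10⁻⁶ = 364.6 MPa, compressive.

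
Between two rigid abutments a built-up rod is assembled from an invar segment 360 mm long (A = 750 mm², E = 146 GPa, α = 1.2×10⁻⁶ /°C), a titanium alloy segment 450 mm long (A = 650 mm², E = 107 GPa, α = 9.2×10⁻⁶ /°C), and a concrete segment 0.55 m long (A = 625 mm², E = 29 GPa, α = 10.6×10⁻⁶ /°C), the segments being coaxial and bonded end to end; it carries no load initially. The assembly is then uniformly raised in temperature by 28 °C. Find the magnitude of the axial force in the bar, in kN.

P ≈ 7.26 kN (compressive)

With the walls removed the bar would change length by δ_free = Σ αᵢΔT Lᵢ = 1.2×10⁻⁶×28×360 + 9.2×10⁻⁶×28×450 + 10.6×10⁻⁶×28×550 = 0.2913 mm.
The rigid supports impose zero overall length change; the single axial force P common to all segments must satisfy P Σ Lᵢ/(AᵢEᵢ) = δ_free.
The series flexibility is Σ Lᵢ/(AᵢEᵢ) = 360/(750×146×10³) + 450/(650×107×10³) + 550/(625×29×10³) = 4.01×10⁻⁵ mm/N.
So P = 0.2913 / 4.01×10⁻⁵ = 7.263 kN, compressive.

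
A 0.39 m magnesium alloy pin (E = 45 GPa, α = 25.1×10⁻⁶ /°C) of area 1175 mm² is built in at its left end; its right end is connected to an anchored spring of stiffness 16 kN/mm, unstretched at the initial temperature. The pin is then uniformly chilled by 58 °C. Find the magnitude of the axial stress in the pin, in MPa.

σ ≈ 6.92 MPa (tensile)

If the spring were absent the pin would shorten by αΔT L = 25.1×10⁻⁶ × 58 × 390 = 0.5678 mm.
With a force P in the spring, the elastic change of the pin is PL/(AE) and that of the spring is P/k; compatibility requires their sum to equal δ_free.
P [ L/(AE) + 1/k ] = δ_free → P [ 390/(1175×45×10³) + 1/(16×10³) ] = 0.5678.
P = 0.5678 / 6.988×10⁻⁵ = 8125 N.
σ = P/A = 8125/1175 = 6.915 MPa.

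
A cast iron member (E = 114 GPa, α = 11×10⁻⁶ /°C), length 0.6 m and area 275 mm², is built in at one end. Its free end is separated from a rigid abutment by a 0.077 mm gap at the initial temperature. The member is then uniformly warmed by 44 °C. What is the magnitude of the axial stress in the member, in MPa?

Free thermal elongation = αΔT L = 11×10⁻⁶ × 44 × 600 = 0.2904 mm.
The gap closes (δ_free > 0.077 mm) and the wall then resists a further 0.2904 − 0.077 = 0.2134 mm of expansion.
That suppressed elongation corresponds to σ = E·Δ/L = 114×10³ × 0.2134/600 = 40.55 MPa.

σ ≈ 40.5 MPa (compressive)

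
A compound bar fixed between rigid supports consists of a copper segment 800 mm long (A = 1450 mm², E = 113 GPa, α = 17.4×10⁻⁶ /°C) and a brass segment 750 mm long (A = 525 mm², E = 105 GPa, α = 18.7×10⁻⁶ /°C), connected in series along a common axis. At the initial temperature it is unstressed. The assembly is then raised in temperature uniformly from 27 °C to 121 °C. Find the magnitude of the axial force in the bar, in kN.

P ≈ 142 kN (compressive)

With the walls removed the bar would change length by δ_free = Σ αᵢΔT Lᵢ = 17.4×10⁻⁶×94×800 + 18.7×10⁻⁶×94×750 = 2.627 mm.
Since the ends are fixed, an axial force P builds up, equal in every segment, with P · Σ Lᵢ/(AᵢEᵢ) = δ_free.
Σ Lᵢ/(AᵢEᵢ) = 800/(1450×113×10³) + 750/(525×105×10³) = 1.849×10⁻⁵ mm/N.
Hence P = δ_free / Σ(L/AE) = 2.627/1.849×10⁻⁵ = 142.1 kN (compressive).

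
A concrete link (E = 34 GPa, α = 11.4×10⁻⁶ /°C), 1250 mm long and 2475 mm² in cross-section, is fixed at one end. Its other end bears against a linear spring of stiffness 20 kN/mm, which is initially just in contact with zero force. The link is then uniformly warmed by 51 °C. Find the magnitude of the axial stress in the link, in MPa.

σ ≈ 4.53 MPa (compressive)

The unrestrained thermal change is αΔT L = 11.4×10⁻⁶ × 51 × 1250 = 0.7267 mm.
Let P be the compressive force at the spring. The link shortens elastically by PL/(AE) and the spring compresses by P/k; together these equal δ_free.
P [ L/(AE) + 1/k ] = δ_free → P [ 1250/(2475×34×10³) + 1/(20×10³) ] = 0.7267.
P = 0.7267 / 6.485×10⁻⁵ = 11210 N.
σ = P/A = 11210/2475 = 4.528 MPa.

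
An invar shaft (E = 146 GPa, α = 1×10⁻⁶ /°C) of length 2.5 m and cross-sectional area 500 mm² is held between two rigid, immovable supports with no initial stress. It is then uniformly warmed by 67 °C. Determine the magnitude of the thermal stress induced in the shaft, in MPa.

σ ≈ 9.78 MPa (compressive)

Because both ends are immovable the net strain is zero, and the suppressed thermal strain is αΔT = 1×10⁻⁶ × 67 = 67×10⁻⁶.
σ = EαΔT = 146×10³ × 1×10⁻⁶ × 67 = 9.782 MPa (compressive; the shaft is trying to expand).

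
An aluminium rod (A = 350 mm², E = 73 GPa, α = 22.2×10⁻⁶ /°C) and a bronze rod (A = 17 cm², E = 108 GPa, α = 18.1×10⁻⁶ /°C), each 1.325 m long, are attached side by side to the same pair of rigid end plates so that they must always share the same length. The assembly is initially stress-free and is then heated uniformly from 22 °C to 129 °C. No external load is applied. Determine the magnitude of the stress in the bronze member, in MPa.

The aluminium has the larger α, so on heating it would change length more than the bronze if both were free. The rigid plates force a common final length, so the aluminium is put into compression and the bronze into tension, with equal and opposite forces P (no external load).
Compatibility of the two members (thermal + elastic change equal): (α₁ − α₂)ΔT = P·[1/(A₁E₁) + 1/(A₂E₂)].
|α₁ − α₂|·ΔT = 4.1×10⁻⁶ × 107 = 0.0004387.
1/(A₁E₁) + 1/(A₂E₂) = 1/(350×73×10³) + 1/(1700×108×10³) = 4.459×10⁻⁸ N⁻¹.
So P = 0.0004387 / 4.459×10⁻⁸ = 9.84 kN.
σ_{bronze} = P/A₂ = 9840/1700 = 5.788 MPa, tensile.

σ ≈ 5.79 MPa (tensile)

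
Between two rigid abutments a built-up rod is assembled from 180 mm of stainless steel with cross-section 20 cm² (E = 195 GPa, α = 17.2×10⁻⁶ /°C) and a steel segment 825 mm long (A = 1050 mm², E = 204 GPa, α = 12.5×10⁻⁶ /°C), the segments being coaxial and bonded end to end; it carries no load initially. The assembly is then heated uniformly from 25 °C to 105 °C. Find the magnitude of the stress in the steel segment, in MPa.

σ ≈ 237 MPa (compressive)

With the walls removed the bar would change length by δ_free = Σ αᵢΔT Lᵢ = 17.2×10⁻⁶×80×180 + 12.5×10⁻⁶×80×825 = 1.073 mm.
The rigid supports impose zero overall length change; the single axial force P common to all segments must satisfy P Σ Lᵢ/(AᵢEᵢ) = δ_free.
The series flexibility is Σ Lᵢ/(AᵢEᵢ) = 180/(2000×195×10³) + 825/(1050×204×10³) = 4.313×10⁻⁶ mm/N.
Hence P = δ_free / Σ(L/AE) = 1.073/4.313×10⁻⁶ = 248.7 kN (compressive).
σ_{steel} = P / A = 248700 / 1050 = 236.9 MPa.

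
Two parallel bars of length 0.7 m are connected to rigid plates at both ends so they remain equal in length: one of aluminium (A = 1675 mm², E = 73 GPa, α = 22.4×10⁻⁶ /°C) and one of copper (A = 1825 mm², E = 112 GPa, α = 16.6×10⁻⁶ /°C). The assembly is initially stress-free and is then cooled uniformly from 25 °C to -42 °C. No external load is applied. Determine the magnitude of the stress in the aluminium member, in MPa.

σ ≈ 17.7 MPa (tensile)

The aluminium has the larger α, so on cooling it would change length more than the copper if both were free. The rigid plates force a common final length, so the aluminium is put into tension and the copper into compression, with equal and opposite forces P (no external load).
Compatibility of the two members (thermal + elastic change equal): (α₁ − α₂)ΔT = P·[1/(A₁E₁) + 1/(A₂E₂)].
|α₁ − α₂|·ΔT = 5.8×10⁻⁶ × 67 = 0.0003886.
1/(A₁E₁) + 1/(A₂E₂) = 1/(1675×73×10³) + 1/(1825×112×10³) = 1.307×10⁻⁸ N⁻¹.
P = 0.0003886 / 1.307×10⁻⁸ = 29730 N = 29.73 kN.
σ_{aluminium} = P/A₁ = 29730/1675 = 17.75 MPa, tensile.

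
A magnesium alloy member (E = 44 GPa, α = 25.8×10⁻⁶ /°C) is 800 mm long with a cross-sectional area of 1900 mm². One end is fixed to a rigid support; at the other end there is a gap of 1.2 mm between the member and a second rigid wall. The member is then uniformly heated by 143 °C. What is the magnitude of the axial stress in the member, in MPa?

If the wall were absent the member would grow by αΔT L = 25.8×10⁻⁶ × 143 × 800 = 2.952 mm.
The gap closes (δ_free > 1.2 mm) and the wall then resists a further 2.952 − 1.2 = 1.752 mm of expansion.
So σ = E(δ_free − g)/L = 44×10³ × 1.752/800 = 96.33 MPa.

σ ≈ 96.3 MPa (compressive)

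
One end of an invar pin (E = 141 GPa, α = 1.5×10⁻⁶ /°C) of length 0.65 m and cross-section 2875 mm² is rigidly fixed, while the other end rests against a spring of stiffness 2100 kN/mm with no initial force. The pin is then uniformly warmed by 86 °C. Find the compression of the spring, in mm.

δ ≈ 0.0192 mm

Free thermal expansion: δ_free = αΔT L = 1.5×10⁻⁶ × 86 × 650 = 0.08385 mm.
Let P be the compressive force at the spring. The pin shortens elastically by PL/(AE) and the spring compresses by P/k; together these equal δ_free.
P [ L/(AE) + 1/k ] = δ_free → P [ 650/(2875×141×10³) + 1/(2100×10³) ] = 0.08385.
P = 0.08385 / 2.08×10⁻⁶ = 40320 N.
Spring compression = P/k = 40320/(2100×10³) = 0.0192 mm.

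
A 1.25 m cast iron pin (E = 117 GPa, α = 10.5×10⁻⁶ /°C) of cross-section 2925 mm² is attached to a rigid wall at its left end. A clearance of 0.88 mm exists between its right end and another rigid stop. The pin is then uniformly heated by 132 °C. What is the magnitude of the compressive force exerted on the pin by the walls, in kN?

P ≈ 233 kN

Unrestrained expansion: δ_free = αΔT L = 10.5×10⁻⁶ × 132 × 1250 = 1.732 mm.
After closing the 0.88 mm clearance, 1.732 − 0.88 = 0.8525 mm of expansion remains to be suppressed by the wall.
Compatibility: PL/(AE) = 0.8525 mm, so σ = P/A = E × (0.8525/1250) = 79.79 MPa.
Force on the wall = σA = 79.79 × 2925 mm² = 233.4 kN.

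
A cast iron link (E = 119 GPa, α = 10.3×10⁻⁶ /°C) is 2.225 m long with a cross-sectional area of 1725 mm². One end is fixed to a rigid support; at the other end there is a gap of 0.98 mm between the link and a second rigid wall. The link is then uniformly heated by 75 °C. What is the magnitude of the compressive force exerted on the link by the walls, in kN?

Free thermal elongation = αΔT L = 10.3×10⁻⁶ × 75 × 2225 = 1.719 mm.
After closing the 0.98 mm clearance, 1.719 − 0.98 = 0.7388 mm of expansion remains to be suppressed by the wall.
Compatibility: PL/(AE) = 0.7388 mm, so σ = P/A = E × (0.7388/2225) = 39.51 MPa.
P = σA = 39.51 × 1725 = 68.16 kN.

P ≈ 68.2 kN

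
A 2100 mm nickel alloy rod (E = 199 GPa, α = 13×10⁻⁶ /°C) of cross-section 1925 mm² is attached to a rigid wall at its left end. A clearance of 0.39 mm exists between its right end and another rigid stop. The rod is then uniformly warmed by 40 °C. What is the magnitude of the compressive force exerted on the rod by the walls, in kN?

Free thermal elongation = αΔT L = 13×10⁻⁶ × 40 × 2100 = 1.092 mm.
This exceeds the 0.39 mm gap, so the wall pushes back. The portion of expansion that must be recovered elastically is δ_free − gap = 1.092 − 0.39 = 0.702 mm.
Compatibility: PL/(AE) = 0.702 mm, so σ = P/A = E × (0.702/2100) = 66.52 MPa.
P = σA = 66.52 × 1925 = 128.1 kN.

P ≈ 128 kN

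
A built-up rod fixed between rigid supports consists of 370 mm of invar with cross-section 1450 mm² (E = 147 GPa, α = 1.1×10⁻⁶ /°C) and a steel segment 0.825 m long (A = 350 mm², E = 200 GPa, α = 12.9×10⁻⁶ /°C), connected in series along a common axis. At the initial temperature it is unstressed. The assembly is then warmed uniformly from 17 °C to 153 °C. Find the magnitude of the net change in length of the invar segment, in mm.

With the walls removed the bar would change length by δ_free = Σ αᵢΔT Lᵢ = 1.1×10⁻⁶×136×370 + 12.9×10⁻⁶×136×825 = 1.503 mm.
Since the ends are fixed, an axial force P builds up, equal in every segment, with P · Σ Lᵢ/(AᵢEᵢ) = δ_free.
Σ Lᵢ/(AᵢEᵢ) = 370/(1450×147×10³) + 825/(350×200×10³) = 1.352×10⁻⁵ mm/N.
P = 1.503 / 1.352×10⁻⁵ = 111100 N = 111.1 kN, compressive.
For the invar segment, free thermal change = 1.1×10⁻⁶×136×370 = 0.05535 mm and elastic change from P = 111100×370/(1450×147×10³) = 0.1929 mm; these oppose, so the net change is 0.138 mm (segment shortens).

|ΔL| ≈ 0.138 mm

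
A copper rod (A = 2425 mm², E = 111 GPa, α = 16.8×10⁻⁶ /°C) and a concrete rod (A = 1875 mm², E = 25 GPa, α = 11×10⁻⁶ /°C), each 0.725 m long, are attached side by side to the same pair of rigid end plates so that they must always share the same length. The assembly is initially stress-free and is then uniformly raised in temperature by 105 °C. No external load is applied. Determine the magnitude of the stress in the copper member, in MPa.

σ ≈ 10 MPa (compressive)

Equilibrium of a rigid end plate with no external load gives equal and opposite internal forces ±P in the two members. Since α_{copper} > α_{concrete}, heating drives the copper into compression and the concrete into tension.
Setting the final lengths equal and cancelling L: (α₁ − α₂)ΔT = P/(A₁E₁) + P/(A₂E₂).
|α₁ − α₂|·ΔT = 5.8×10⁻⁶ × 105 = 0.000609.
1/(A₁E₁) + 1/(A₂E₂) = 1/(2425×111×10³) + 1/(1875×25×10³) = 2.505×10⁻⁸ N⁻¹.
P = 0.000609 / 2.505×10⁻⁸ = 24310 N = 24.31 kN.
σ_{copper} = P/A₁ = 24310/2425 = 10.03 MPa, compressive.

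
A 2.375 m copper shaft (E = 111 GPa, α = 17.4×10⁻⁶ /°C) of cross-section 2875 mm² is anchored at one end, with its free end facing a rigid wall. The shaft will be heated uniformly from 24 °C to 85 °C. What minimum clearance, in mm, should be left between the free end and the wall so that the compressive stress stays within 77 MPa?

g ≈ 0.873 mm

Free expansion if unrestrained: δ_free = αΔT L = 17.4×10⁻⁶ × 61 × 2375 = 2.521 mm.
A stress of 77 MPa corresponds to the wall pushing the shaft back by σL/E = 77×2375/(111×10³) = 1.648 mm.
So the gap has to take up the difference, g_min = δ_free − σL/E = 2.521 − 1.648 = 0.8733 mm.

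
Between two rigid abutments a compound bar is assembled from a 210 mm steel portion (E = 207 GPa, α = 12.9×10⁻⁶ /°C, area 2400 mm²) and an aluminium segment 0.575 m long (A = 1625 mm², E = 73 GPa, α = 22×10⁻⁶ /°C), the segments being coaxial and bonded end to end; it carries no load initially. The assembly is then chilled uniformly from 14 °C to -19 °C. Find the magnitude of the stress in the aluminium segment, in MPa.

If the supports were absent, the total length change would be Σ αᵢΔT Lᵢ = 12.9×10⁻⁶×33×210 + 22×10⁻⁶×33×575 = 0.5068 mm.
The walls prevent any net length change, so an axial force P (same in every segment) develops. Compatibility: P · Σ Lᵢ/(AᵢEᵢ) = δ_free.
The series flexibility is Σ Lᵢ/(AᵢEᵢ) = 210/(2400×207×10³) + 575/(1625×73×10³) = 5.27×10⁻⁶ mm/N.
So P = 0.5068 / 5.27×10⁻⁶ = 96.18 kN, tensile.
σ_{aluminium} = P / A = 96180 / 1625 = 59.19 MPa.

σ ≈ 59.2 MPa (tensile)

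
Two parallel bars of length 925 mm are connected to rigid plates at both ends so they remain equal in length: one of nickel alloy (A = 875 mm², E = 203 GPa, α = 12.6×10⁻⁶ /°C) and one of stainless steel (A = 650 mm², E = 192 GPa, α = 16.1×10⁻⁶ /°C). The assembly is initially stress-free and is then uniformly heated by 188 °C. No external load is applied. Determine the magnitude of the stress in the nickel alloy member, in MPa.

The stainless steel has the larger α, so on heating it would change length more than the nickel alloy if both were free. The rigid plates force a common final length, so the stainless steel is put into compression and the nickel alloy into tension, with equal and opposite forces P (no external load).
Setting the final lengths equal and cancelling L: (α₁ − α₂)ΔT = P/(A₁E₁) + P/(A₂E₂).
|α₁ − α₂|·ΔT = 3.5×10⁻⁶ × 188 = 0.000658.
1/(A₁E₁) + 1/(A₂E₂) = 1/(875×203×10³) + 1/(650×192×10³) = 1.364×10⁻⁸ N⁻¹.
So P = 0.000658 / 1.364×10⁻⁸ = 48.23 kN.
σ_{nickel alloy} = P/A₁ = 48230/875 = 55.12 MPa, tensile.

σ ≈ 55.1 MPa (tensile)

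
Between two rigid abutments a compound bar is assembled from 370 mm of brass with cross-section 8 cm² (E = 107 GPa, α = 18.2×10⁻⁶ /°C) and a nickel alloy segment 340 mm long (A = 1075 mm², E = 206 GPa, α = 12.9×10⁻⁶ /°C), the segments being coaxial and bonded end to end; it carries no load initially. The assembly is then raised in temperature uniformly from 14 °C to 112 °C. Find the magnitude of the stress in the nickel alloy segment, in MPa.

Free thermal expansion of the whole bar: Σ αᵢΔT Lᵢ = 18.2×10⁻⁶×98×370 + 12.9×10⁻⁶×98×340 = 1.09 mm.
The walls prevent any net length change, so an axial force P (same in every segment) develops. Compatibility: P · Σ Lᵢ/(AᵢEᵢ) = δ_free.
Σ Lᵢ/(AᵢEᵢ) = 370/(800×107×10³) + 340/(1075×206×10³) = 5.858×10⁻⁶ mm/N.
Hence P = δ_free / Σ(L/AE) = 1.09/5.858×10⁻⁶ = 186 kN (compressive).
σ_{nickel alloy} = P / A = 186000 / 1075 = 173.1 MPa.

σ ≈ 173 MPa (compressive)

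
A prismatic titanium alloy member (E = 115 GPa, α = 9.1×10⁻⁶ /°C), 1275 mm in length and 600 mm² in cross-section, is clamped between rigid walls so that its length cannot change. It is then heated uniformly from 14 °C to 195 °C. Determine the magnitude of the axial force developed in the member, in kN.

P ≈ 114 kN (compressive)

The ends cannot move, so σ = EαΔT = 115×10³ × 9.1×10⁻⁶ × 181 = 189.4 MPa.
P = AEαΔT = 600 × 115×10³ × 9.1×10⁻⁶ × 181 = 113.6 kN (compressive).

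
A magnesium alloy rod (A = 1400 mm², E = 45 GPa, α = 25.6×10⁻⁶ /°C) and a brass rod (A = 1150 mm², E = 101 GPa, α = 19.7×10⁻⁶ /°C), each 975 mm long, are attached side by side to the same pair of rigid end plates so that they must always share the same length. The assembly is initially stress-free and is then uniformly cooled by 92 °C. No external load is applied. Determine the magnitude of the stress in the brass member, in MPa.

σ ≈ 19.3 MPa (compressive)

Both members must finish at the same length. With the larger α, the magnesium alloy tends to over-contract; the plates restrain it, putting the magnesium alloy in tension and the brass in compression. With no external load the two internal forces are equal and opposite, magnitude P.
Equating the net (thermal + elastic) strains gives |α₁ − α₂|·ΔT = P·[1/(A₁E₁) + 1/(A₂E₂)].
|α₁ − α₂|·ΔT = 5.9×10⁻⁶ × 92 = 0.0005428.
1/(A₁E₁) + 1/(A₂E₂) = 1/(1400×45×10³) + 1/(1150×101×10³) = 2.448×10⁻⁸ N⁻¹.
P = 0.0005428 / 2.448×10⁻⁸ = 22170 N = 22.17 kN.
σ_{brass} = P/A₂ = 22170/1150 = 19.28 MPa, compressive.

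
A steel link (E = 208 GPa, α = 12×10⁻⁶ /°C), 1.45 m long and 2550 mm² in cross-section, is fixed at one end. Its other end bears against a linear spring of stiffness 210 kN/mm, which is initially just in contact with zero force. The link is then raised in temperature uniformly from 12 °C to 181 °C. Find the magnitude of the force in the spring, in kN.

P ≈ 392 kN

Free thermal expansion: δ_free = αΔT L = 12×10⁻⁶ × 169 × 1450 = 2.941 mm.
Let P be the compressive force at the spring. The link shortens elastically by PL/(AE) and the spring compresses by P/k; together these equal δ_free.
P [ L/(AE) + 1/k ] = δ_free → P [ 1450/(2550×208×10³) + 1/(210×10³) ] = 2.941.
P = 2.941 / 7.496×10⁻⁶ = 392300 N.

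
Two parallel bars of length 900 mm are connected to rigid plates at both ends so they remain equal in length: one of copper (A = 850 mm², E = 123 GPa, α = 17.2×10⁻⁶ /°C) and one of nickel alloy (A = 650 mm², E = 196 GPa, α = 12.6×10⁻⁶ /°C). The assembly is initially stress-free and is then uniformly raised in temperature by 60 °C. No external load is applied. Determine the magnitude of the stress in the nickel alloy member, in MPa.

Equilibrium of a rigid end plate with no external load gives equal and opposite internal forces ±P in the two members. Since α_{copper} > α_{nickel alloy}, heating drives the copper into compression and the nickel alloy into tension.
Compatibility of the two members (thermal + elastic change equal): (α₁ − α₂)ΔT = P·[1/(A₁E₁) + 1/(A₂E₂)].
|α₁ − α₂|·ΔT = 4.6×10⁻⁶ × 60 = 0.000276.
1/(A₁E₁) + 1/(A₂E₂) = 1/(850×123×10³) + 1/(650×196×10³) = 1.741×10⁻⁸ N⁻¹.
So P = 0.000276 / 1.741×10⁻⁸ = 15.85 kN.
σ_{nickel alloy} = P/A₂ = 15850/650 = 24.38 MPa, tensile.

σ ≈ 24.4 MPa (tensile)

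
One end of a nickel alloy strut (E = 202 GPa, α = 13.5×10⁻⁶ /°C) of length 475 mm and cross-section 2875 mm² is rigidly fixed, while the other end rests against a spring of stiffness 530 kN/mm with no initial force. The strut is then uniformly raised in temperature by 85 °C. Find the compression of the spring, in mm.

δ ≈ 0.38 mm

Free thermal expansion: δ_free = αΔT L = 13.5×10⁻⁶ × 85 × 475 = 0.5451 mm.
Let P be the compressive force at the spring. The strut shortens elastically by PL/(AE) and the spring compresses by P/k; together these equal δ_free.
P [ L/(AE) + 1/k ] = δ_free → P [ 475/(2875×202×10³) + 1/(530×10³) ] = 0.5451.
P = 0.5451 / 2.705×10⁻⁶ = 201500 N.
Spring compression = P/k = 201500/(530×10³) = 0.3802 mm.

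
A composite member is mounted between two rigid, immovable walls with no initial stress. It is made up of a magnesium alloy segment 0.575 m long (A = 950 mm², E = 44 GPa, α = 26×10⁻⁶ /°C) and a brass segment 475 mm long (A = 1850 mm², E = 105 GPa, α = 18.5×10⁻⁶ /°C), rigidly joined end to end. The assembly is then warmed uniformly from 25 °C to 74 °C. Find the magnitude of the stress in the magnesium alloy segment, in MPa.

With the walls removed the bar would change length by δ_free = Σ αᵢΔT Lᵢ = 26×10⁻⁶×49×575 + 18.5×10⁻⁶×49×475 = 1.163 mm.
The walls prevent any net length change, so an axial force P (same in every segment) develops. Compatibility: P · Σ Lᵢ/(AᵢEᵢ) = δ_free.
The series flexibility is Σ Lᵢ/(AᵢEᵢ) = 575/(950×44×10³) + 475/(1850×105×10³) = 1.62×10⁻⁵ mm/N.
Hence P = δ_free / Σ(L/AE) = 1.163/1.62×10⁻⁵ = 71.79 kN (compressive).
σ_{magnesium alloy} = P / A = 71790 / 950 = 75.57 MPa.

σ ≈ 75.6 MPa (compressive)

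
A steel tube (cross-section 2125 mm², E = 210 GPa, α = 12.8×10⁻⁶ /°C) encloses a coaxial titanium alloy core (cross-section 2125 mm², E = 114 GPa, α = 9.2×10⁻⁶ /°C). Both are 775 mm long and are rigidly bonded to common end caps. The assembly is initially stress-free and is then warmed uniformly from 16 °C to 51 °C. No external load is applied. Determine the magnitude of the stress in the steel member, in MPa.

σ ≈ 9.31 MPa (compressive)

Both members must finish at the same length. With the larger α, the steel tends to over-expand; the plates restrain it, putting the steel in compression and the titanium alloy in tension. With no external load the two internal forces are equal and opposite, magnitude P.
Compatibility of the two members (thermal + elastic change equal): (α₁ − α₂)ΔT = P·[1/(A₁E₁) + 1/(A₂E₂)].
|α₁ − α₂|·ΔT = 3.6×10⁻⁶ × 35 = 0.000126.
1/(A₁E₁) + 1/(A₂E₂) = 1/(2125×210×10³) + 1/(2125×114×10³) = 6.369×10⁻⁹ N⁻¹.
So P = 0.000126 / 6.369×10⁻⁹ = 19.78 kN.
σ_{steel} = P/A₁ = 19780/2125 = 9.31 MPa, compressive.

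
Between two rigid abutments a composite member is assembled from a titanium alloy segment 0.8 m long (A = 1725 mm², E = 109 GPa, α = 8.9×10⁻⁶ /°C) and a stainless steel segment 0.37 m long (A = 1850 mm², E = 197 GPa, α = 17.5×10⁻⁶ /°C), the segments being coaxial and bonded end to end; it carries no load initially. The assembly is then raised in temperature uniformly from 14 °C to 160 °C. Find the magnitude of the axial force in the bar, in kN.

P ≈ 377 kN (compressive)

Free thermal expansion of the whole bar: Σ αᵢΔT Lᵢ = 8.9×10⁻⁶×146×800 + 17.5×10⁻⁶×146×370 = 1.985 mm.
The walls prevent any net length change, so an axial force P (same in every segment) develops. Compatibility: P · Σ Lᵢ/(AᵢEᵢ) = δ_free.
The series flexibility is Σ Lᵢ/(AᵢEᵢ) = 800/(1725×109×10³) + 370/(1850×197×10³) = 5.27×10⁻⁶ mm/N.
So P = 1.985 / 5.27×10⁻⁶ = 376.6 kN, compressive.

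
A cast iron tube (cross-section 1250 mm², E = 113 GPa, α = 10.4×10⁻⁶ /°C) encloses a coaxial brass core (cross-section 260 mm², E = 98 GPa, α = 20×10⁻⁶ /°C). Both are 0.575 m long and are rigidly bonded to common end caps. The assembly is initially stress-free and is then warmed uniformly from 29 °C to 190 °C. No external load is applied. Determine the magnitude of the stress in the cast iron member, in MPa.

σ ≈ 26.7 MPa (tensile)

Equilibrium of a rigid end plate with no external load gives equal and opposite internal forces ±P in the two members. Since α_{brass} > α_{cast iron}, heating drives the brass into compression and the cast iron into tension.
Setting the final lengths equal and cancelling L: (α₁ − α₂)ΔT = P/(A₁E₁) + P/(A₂E₂).
|α₁ − α₂|·ΔT = 9.6×10⁻⁶ × 161 = 0.001546.
1/(A₁E₁) + 1/(A₂E₂) = 1/(1250×113×10³) + 1/(260×98×10³) = 4.633×10⁻⁸ N⁻¹.
P = 0.001546 / 4.633×10⁻⁸ = 33360 N = 33.36 kN.
σ_{cast iron} = P/A₁ = 33360/1250 = 26.69 MPa, tensile.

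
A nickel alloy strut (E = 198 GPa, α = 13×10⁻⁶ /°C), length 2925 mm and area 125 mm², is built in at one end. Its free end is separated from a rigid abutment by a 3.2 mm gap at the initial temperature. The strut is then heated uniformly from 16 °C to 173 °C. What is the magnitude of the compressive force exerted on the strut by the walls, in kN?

Free thermal elongation = αΔT L = 13×10⁻⁶ × 157 × 2925 = 5.97 mm.
After closing the 3.2 mm clearance, 5.97 − 3.2 = 2.77 mm of expansion remains to be suppressed by the wall.
That suppressed elongation corresponds to σ = E·Δ/L = 198×10³ × 2.77/2925 = 187.5 MPa.
P = σA = 187.5 × 125 = 23.44 kN.

P ≈ 23.4 kN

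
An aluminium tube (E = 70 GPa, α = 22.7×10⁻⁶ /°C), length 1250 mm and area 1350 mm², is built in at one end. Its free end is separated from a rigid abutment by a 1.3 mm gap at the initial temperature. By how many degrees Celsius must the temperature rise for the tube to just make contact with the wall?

ΔT ≈ 45.8 °C

Contact occurs when the free expansion equals the gap: αΔT L = 1.3 mm.
ΔT = 1.3 / (22.7×10⁻⁶ × 1250) = 45.81 °C.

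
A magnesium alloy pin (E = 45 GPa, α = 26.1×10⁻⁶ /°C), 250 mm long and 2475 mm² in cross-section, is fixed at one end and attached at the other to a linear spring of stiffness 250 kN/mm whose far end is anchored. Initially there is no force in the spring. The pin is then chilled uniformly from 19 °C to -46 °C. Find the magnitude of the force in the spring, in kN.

P ≈ 67.9 kN

Free thermal contraction: δ_free = αΔT L = 26.1×10⁻⁶ × 65 × 250 = 0.4241 mm.
Let P be the tensile force in the spring. The pin extends elastically by PL/(AE) and the spring stretches by P/k; together these equal δ_free.
So P = δ_free / [L/(AE) + 1/k] = 0.4241 / [ 250/(2475×45×10³) + 1/(250×10³) ].
P = 0.4241 / 6.245×10⁻⁶ = 67920 N.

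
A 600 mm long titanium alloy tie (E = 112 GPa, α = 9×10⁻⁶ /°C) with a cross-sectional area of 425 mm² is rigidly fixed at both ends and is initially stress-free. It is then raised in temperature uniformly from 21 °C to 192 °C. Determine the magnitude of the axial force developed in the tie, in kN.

With zero net strain, σ = E·αΔT = 112 GPa × 9×10⁻⁶ × 171 = 172.4 MPa.
Then P = σA = 172.4 × 425 mm² = 73.26 kN, compressive.

P ≈ 73.3 kN (compressive)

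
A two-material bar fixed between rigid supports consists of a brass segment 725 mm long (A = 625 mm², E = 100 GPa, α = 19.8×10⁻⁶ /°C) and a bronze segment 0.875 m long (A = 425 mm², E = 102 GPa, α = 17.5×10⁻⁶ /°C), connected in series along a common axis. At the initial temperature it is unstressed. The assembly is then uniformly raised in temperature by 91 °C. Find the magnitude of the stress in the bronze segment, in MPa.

σ ≈ 200 MPa (compressive)

Free thermal expansion of the whole bar: Σ αᵢΔT Lᵢ = 19.8×10⁻⁶×91×725 + 17.5×10⁻⁶×91×875 = 2.7 mm.
The rigid supports impose zero overall length change; the single axial force P common to all segments must satisfy P Σ Lᵢ/(AᵢEᵢ) = δ_free.
Σ Lᵢ/(AᵢEᵢ) = 725/(625×100×10³) + 875/(425×102×10³) = 3.178×10⁻⁵ mm/N.
Hence P = δ_free / Σ(L/AE) = 2.7/3.178×10⁻⁵ = 84.94 kN (compressive).
σ_{bronze} = P / A = 84940 / 425 = 199.9 MPa.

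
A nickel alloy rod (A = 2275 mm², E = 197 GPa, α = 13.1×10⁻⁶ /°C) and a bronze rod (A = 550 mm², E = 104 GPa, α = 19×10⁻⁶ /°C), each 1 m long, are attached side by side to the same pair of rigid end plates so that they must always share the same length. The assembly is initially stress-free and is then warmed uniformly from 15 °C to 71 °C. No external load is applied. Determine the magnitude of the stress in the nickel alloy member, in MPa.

Both members must finish at the same length. With the larger α, the bronze tends to over-expand; the plates restrain it, putting the bronze in compression and the nickel alloy in tension. With no external load the two internal forces are equal and opposite, magnitude P.
Equating the net (thermal + elastic) strains gives |α₁ − α₂|·ΔT = P·[1/(A₁E₁) + 1/(A₂E₂)].
|α₁ − α₂|·ΔT = 5.9×10⁻⁶ × 56 = 0.0003304.
1/(A₁E₁) + 1/(A₂E₂) = 1/(2275×197×10³) + 1/(550×104×10³) = 1.971×10⁻⁸ N⁻¹.
So P = 0.0003304 / 1.971×10⁻⁸ = 16.76 kN.
σ_{nickel alloy} = P/A₁ = 16760/2275 = 7.367 MPa, tensile.

σ ≈ 7.37 MPa (tensile)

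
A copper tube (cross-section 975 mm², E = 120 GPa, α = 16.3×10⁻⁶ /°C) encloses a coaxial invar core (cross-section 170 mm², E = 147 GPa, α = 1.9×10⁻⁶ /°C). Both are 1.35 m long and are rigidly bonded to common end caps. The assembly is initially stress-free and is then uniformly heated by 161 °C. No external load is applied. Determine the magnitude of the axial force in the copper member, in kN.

P ≈ 47.7 kN (compressive in the copper)

Equilibrium of a rigid end plate with no external load gives equal and opposite internal forces ±P in the two members. Since α_{copper} > α_{invar}, heating drives the copper into compression and the invar into tension.
Setting the final lengths equal and cancelling L: (α₁ − α₂)ΔT = P/(A₁E₁) + P/(A₂E₂).
|α₁ − α₂|·ΔT = 14.4×10⁻⁶ × 161 = 0.002318.
1/(A₁E₁) + 1/(A₂E₂) = 1/(975×120×10³) + 1/(170×147×10³) = 4.856×10⁻⁸ N⁻¹.
So P = 0.002318 / 4.856×10⁻⁸ = 47.74 kN.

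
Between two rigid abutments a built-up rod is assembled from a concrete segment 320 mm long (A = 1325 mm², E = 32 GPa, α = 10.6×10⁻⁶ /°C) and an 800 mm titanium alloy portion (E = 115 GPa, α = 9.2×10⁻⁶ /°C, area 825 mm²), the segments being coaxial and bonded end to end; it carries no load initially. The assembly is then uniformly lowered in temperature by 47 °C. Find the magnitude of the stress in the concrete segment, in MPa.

σ ≈ 23.9 MPa (tensile)

Free thermal contraction of the whole bar: Σ αᵢΔT Lᵢ = 10.6×10⁻⁶×47×320 + 9.2×10⁻⁶×47×800 = 0.5053 mm.
The rigid supports impose zero overall length change; the single axial force P common to all segments must satisfy P Σ Lᵢ/(AᵢEᵢ) = δ_free.
The series flexibility is Σ Lᵢ/(AᵢEᵢ) = 320/(1325×32×10³) + 800/(825×115×10³) = 1.598×10⁻⁵ mm/N.
P = 0.5053 / 1.598×10⁻⁵ = 31620 N = 31.62 kN, tensile.
σ_{concrete} = P / A = 31620 / 1325 = 23.87 MPa.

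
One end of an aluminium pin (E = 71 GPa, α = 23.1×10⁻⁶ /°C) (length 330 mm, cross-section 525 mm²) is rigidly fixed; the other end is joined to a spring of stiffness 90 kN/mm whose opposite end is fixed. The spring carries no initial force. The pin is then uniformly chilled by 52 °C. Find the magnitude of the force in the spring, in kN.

Free thermal contraction: δ_free = αΔT L = 23.1×10⁻⁶ × 52 × 330 = 0.3964 mm.
Let P be the tensile force in the spring. The pin extends elastically by PL/(AE) and the spring stretches by P/k; together these equal δ_free.
P [ L/(AE) + 1/k ] = δ_free → P [ 330/(525×71×10³) + 1/(90×10³) ] = 0.3964.
P = 0.3964 / 1.996×10⁻⁵ = 19860 N.

P ≈ 19.9 kN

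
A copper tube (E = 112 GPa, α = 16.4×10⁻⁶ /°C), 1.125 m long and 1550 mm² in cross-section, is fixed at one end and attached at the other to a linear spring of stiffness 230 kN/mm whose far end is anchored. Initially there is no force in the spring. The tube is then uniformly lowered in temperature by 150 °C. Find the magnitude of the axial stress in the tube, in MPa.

σ ≈ 165 MPa (tensile)

The unrestrained thermal change is αΔT L = 16.4×10⁻⁶ × 150 × 1125 = 2.768 mm.
Let P be the tensile force in the spring. The tube extends elastically by PL/(AE) and the spring stretches by P/k; together these equal δ_free.
P [ L/(AE) + 1/k ] = δ_free → P [ 1125/(1550×112×10³) + 1/(230×10³) ] = 2.768.
P = 2.768 / 1.083×10⁻⁵ = 255600 N.
σ = P/A = 255600/1550 = 164.9 MPa.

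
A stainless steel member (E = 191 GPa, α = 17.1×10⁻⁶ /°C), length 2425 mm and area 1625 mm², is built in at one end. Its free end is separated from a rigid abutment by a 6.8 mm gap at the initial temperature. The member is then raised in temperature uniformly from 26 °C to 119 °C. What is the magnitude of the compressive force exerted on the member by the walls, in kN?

P ≈ 0 kN

If the wall were absent the member would grow by αΔT L = 17.1×10⁻⁶ × 93 × 2425 = 3.856 mm.
This is smaller than the 6.8 mm clearance, so the member expands freely without reaching the stop — the stress is zero.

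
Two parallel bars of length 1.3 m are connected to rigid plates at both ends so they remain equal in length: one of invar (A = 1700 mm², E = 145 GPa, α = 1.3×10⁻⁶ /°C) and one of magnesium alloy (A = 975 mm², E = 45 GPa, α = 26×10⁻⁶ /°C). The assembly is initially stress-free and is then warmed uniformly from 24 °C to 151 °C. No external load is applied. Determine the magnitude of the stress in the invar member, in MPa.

σ ≈ 68.7 MPa (tensile)

Both members must finish at the same length. With the larger α, the magnesium alloy tends to over-expand; the plates restrain it, putting the magnesium alloy in compression and the invar in tension. With no external load the two internal forces are equal and opposite, magnitude P.
Equating the net (thermal + elastic) strains gives |α₁ − α₂|·ΔT = P·[1/(A₁E₁) + 1/(A₂E₂)].
|α₁ − α₂|·ΔT = 24.7×10⁻⁶ × 127 = 0.003137.
1/(A₁E₁) + 1/(A₂E₂) = 1/(1700×145×10³) + 1/(975×45×10³) = 2.685×10⁻⁸ N⁻¹.
P = 0.003137 / 2.685×10⁻⁸ = 116800 N = 116.8 kN.
σ_{invar} = P/A₁ = 116800/1700 = 68.73 MPa, tensile.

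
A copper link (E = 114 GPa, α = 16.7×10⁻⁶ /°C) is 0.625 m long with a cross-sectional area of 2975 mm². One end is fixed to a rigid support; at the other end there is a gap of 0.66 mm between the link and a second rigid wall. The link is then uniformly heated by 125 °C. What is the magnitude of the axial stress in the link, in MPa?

Free thermal elongation = αΔT L = 16.7×10⁻⁶ × 125 × 625 = 1.305 mm.
After closing the 0.66 mm clearance, 1.305 − 0.66 = 0.6447 mm of expansion remains to be suppressed by the wall.
So σ = E(δ_free − g)/L = 114×10³ × 0.6447/625 = 117.6 MPa.

σ ≈ 118 MPa (compressive)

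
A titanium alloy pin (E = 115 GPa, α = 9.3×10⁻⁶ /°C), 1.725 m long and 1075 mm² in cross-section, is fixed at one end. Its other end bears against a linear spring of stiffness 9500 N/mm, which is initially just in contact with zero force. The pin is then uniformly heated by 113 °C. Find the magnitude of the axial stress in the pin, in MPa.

If the spring were absent the pin would lengthen by αΔT L = 9.3×10⁻⁶ × 113 × 1725 = 1.813 mm.
Let P be the compressive force at the spring. The pin shortens elastically by PL/(AE) and the spring compresses by P/k; together these equal δ_free.
So P = δ_free / [L/(AE) + 1/k] = 1.813 / [ 1725/(1075×115×10³) + 1/(9500) ].
P = 1.813 / 0.0001192 = 15210 N.
σ = P/A = 15210/1075 = 14.15 MPa.

σ ≈ 14.1 MPa (compressive)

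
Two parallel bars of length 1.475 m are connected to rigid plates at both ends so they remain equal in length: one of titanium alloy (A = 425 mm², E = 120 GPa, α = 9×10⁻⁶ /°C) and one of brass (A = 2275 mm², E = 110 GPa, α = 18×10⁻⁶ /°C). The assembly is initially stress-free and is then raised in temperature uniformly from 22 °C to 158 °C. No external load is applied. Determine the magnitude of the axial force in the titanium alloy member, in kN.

P ≈ 51.9 kN (tensile in the titanium alloy)

The brass has the larger α, so on heating it would change length more than the titanium alloy if both were free. The rigid plates force a common final length, so the brass is put into compression and the titanium alloy into tension, with equal and opposite forces P (no external load).
Equating the net (thermal + elastic) strains gives |α₁ − α₂|·ΔT = P·[1/(A₁E₁) + 1/(A₂E₂)].
|α₁ − α₂|·ΔT = 9×10⁻⁶ × 136 = 0.001224.
1/(A₁E₁) + 1/(A₂E₂) = 1/(425×120×10³) + 1/(2275×110×10³) = 2.36×10⁻⁸ N⁻¹.
P = 0.001224 / 2.36×10⁻⁸ = 51860 N = 51.86 kN.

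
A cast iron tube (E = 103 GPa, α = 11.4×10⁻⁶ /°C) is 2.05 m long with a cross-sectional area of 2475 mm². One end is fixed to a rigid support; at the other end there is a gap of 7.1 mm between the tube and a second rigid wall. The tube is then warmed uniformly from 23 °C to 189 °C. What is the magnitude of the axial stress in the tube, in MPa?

σ ≈ 0 MPa

Unrestrained expansion: δ_free = αΔT L = 11.4×10⁻⁶ × 166 × 2050 = 3.879 mm.
Since δ_free = 3.88 mm is less than the 7.1 mm gap, the tube never touches the wall. No axial force develops.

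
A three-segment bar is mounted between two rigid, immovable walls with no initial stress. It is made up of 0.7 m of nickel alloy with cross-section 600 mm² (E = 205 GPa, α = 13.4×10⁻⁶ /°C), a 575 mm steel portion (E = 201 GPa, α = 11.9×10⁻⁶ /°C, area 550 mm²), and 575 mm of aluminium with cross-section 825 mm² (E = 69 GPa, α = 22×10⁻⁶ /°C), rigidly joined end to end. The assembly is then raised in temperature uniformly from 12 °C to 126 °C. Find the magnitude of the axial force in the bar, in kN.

Free thermal expansion of the whole bar: Σ αᵢΔT Lᵢ = 13.4×10⁻⁶×114×700 + 11.9×10⁻⁶×114×575 + 22×10⁻⁶×114×575 = 3.291 mm.
The walls prevent any net length change, so an axial force P (same in every segment) develops. Compatibility: P · Σ Lᵢ/(AᵢEᵢ) = δ_free.
The series flexibility is Σ Lᵢ/(AᵢEᵢ) = 700/(600×205×10³) + 575/(550×201×10³) + 575/(825×69×10³) = 2.099×10⁻⁵ mm/N.
P = 3.291 / 2.099×10⁻⁵ = 156800 N = 156.8 kN, compressive.

P ≈ 157 kN (compressive)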